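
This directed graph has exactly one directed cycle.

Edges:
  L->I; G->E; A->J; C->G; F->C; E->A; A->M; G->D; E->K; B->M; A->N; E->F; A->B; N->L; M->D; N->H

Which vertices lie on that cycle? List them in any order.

C, E, F, G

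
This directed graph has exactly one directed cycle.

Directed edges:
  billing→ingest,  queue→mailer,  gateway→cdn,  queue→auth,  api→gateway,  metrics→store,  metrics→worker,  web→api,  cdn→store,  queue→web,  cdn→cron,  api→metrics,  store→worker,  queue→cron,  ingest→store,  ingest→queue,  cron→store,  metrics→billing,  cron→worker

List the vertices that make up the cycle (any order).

DFS with gray/black marking from queue:
queue gray
  mailer gray
  mailer black
  cron gray
    store gray
      worker gray
      worker black
    store black
    cron→worker: worker black — skip
  cron black
  web gray
    api gray
      metrics gray
        metrics→store: store black — skip
        billing gray
          ingest gray
            ingest→store: store black — skip
            ingest→queue: queue is gray → back edge
Back edge closes the cycle queue → web → api → metrics → billing → ingest → queue; its vertices are {api, web, queue, ingest, billing, metrics}.

api, web, queue, ingest, billing, metrics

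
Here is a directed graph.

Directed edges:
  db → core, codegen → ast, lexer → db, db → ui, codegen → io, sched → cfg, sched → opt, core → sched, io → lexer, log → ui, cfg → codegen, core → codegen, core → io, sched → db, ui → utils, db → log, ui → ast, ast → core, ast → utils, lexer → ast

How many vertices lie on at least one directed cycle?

10

A vertex is on a directed cycle iff it belongs to a strongly connected component of size ≥ 2 (or has a self-loop).
The vertices on cycles are {db, io, ui, ast, cfg, log, core, lexer, sched, codegen} — 10 in total.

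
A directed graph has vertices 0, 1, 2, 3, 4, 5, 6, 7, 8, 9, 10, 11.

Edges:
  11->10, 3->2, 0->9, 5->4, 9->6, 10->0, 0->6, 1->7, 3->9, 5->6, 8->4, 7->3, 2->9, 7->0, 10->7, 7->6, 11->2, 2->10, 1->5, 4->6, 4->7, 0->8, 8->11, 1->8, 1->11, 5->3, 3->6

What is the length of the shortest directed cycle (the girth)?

For each vertex v, BFS finds the shortest path from v back to v.
The shortest such closed walk is 8 → 4 → 7 → 0 → 8, length 4.

4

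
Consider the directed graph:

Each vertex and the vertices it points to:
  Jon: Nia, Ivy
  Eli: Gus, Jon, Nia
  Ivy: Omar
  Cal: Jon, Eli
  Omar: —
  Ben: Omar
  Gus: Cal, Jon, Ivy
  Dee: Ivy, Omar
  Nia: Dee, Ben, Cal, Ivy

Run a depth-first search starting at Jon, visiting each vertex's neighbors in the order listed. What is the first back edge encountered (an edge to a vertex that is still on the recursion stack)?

DFS from Jon (visiting each vertex's neighbors in the order listed); mark gray on enter, black on exit:
Jon gray
  Nia gray
    Dee gray
      Ivy gray
        Omar gray
        Omar black
      Ivy black
      Dee→Omar: Omar black — skip
    Dee black
    Ben gray
      Ben→Omar: Omar black — skip
    Ben black
    Cal gray
      Cal→Jon: Jon is gray → back edge
First back edge: Cal → Jon.

Cal->Jon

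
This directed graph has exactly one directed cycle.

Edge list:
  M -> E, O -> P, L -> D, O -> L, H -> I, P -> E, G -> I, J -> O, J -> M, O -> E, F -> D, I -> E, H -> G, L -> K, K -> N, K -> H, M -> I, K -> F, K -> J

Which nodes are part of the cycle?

DFS with gray/black marking from K:
K gray
  H gray
    G gray
      I gray
        E gray
        E black
      I black
    G black
    H→I: I black — skip
  H black
  N gray
  N black
  J gray
    M gray
      M→I: I black — skip
      M→E: E black — skip
    M black
    O gray
      O→E: E black — skip
      L gray
        L→K: K is gray → back edge
Back edge closes the cycle K → J → O → L → K; its vertices are {J, K, L, O}.

J, K, L, O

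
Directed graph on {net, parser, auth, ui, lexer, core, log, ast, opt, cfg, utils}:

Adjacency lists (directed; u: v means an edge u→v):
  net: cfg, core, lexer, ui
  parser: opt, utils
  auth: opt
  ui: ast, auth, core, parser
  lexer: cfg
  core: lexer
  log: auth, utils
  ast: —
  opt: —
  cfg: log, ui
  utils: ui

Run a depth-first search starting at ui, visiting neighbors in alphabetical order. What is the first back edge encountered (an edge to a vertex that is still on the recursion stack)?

utils->ui

DFS from ui (visiting neighbors in alphabetical order); mark gray on enter, black on exit:
ui gray
  ast gray
  ast black
  auth gray
    opt gray
    opt black
  auth black
  core gray
    lexer gray
      cfg gray
        log gray
          log→auth: auth black — skip
          utils gray
            utils→ui: ui is gray → back edge
First back edge: utils → ui.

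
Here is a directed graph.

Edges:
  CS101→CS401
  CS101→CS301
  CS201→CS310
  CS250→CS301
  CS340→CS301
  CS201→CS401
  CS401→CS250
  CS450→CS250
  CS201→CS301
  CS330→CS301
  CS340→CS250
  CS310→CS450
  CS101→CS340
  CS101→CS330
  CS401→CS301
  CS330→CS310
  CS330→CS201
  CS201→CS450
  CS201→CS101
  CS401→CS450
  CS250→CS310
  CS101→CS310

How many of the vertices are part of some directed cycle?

6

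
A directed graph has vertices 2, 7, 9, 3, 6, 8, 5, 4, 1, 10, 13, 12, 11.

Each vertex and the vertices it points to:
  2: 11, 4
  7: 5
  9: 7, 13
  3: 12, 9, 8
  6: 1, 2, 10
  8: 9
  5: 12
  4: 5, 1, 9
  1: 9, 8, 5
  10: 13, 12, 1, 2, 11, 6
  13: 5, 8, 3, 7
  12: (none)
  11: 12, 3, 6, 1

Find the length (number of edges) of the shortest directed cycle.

For each vertex v, BFS finds the shortest path from v back to v.
The shortest such closed walk is 10 → 6 → 10, length 2.

2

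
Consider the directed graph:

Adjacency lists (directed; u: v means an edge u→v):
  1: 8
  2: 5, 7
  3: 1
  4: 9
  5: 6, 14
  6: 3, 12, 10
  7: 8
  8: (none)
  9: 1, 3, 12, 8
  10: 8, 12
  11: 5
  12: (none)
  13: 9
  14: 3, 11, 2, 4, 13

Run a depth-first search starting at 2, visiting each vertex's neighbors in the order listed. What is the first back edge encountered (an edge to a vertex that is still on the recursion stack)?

DFS from 2 (visiting each vertex's neighbors in the order listed); mark gray on enter, black on exit:
2 gray
  5 gray
    6 gray
      3 gray
        1 gray
          8 gray
          8 black
        1 black
      3 black
      12 gray
      12 black
      10 gray
        10→8: 8 black — skip
        10→12: 12 black — skip
      10 black
    6 black
    14 gray
      14→3: 3 black — skip
      11 gray
        11→5: 5 is gray → back edge
First back edge: 11 → 5.

11->5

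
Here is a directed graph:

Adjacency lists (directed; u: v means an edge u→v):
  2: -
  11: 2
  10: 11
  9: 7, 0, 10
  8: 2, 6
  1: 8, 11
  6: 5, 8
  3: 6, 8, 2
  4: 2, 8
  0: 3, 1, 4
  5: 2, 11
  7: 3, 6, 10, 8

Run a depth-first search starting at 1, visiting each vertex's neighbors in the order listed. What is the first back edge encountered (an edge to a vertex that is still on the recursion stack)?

6→8

DFS from 1 (visiting each vertex's neighbors in the order listed); mark gray on enter, black on exit:
1 gray
  8 gray
    2 gray
    2 black
    6 gray
      5 gray
        5→2: 2 black — skip
        11 gray
          11→2: 2 black — skip
        11 black
      5 black
      6→8: 8 is gray → back edge
First back edge: 6 → 8.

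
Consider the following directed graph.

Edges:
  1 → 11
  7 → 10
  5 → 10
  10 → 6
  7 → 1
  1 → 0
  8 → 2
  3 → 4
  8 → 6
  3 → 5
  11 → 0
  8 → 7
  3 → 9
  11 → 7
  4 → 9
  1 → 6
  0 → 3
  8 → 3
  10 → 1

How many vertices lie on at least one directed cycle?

7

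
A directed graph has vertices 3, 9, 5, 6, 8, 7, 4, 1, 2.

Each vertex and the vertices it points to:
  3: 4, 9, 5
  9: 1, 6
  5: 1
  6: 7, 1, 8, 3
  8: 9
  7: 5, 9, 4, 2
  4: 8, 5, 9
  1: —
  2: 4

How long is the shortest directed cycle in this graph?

For each vertex v, BFS finds the shortest path from v back to v.
The shortest such closed walk is 6 → 8 → 9 → 6, length 3.

3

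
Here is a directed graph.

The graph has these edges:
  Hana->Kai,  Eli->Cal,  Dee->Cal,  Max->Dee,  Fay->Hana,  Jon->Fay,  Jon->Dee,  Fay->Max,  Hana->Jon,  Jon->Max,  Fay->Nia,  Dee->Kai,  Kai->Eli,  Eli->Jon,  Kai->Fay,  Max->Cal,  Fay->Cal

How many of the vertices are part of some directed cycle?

7

A vertex is on a directed cycle iff it belongs to a strongly connected component of size ≥ 2 (or has a self-loop).
The vertices on cycles are {Dee, Eli, Fay, Jon, Kai, Max, Hana} — 7 in total.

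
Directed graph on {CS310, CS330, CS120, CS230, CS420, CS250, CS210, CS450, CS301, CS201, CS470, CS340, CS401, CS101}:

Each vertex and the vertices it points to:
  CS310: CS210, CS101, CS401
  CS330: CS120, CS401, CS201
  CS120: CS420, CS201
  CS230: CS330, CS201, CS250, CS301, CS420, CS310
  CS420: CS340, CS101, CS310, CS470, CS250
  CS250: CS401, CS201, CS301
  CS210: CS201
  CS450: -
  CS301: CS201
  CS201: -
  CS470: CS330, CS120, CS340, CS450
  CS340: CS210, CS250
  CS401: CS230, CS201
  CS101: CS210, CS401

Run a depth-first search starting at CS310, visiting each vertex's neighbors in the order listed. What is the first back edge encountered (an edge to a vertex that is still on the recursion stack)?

CS250→CS401

DFS from CS310 (visiting each vertex's neighbors in the order listed); mark gray on enter, black on exit:
CS310 gray
  CS210 gray
    CS201 gray
    CS201 black
  CS210 black
  CS101 gray
    CS101→CS210: CS210 black — skip
    CS401 gray
      CS230 gray
        CS330 gray
          CS120 gray
            CS420 gray
              CS340 gray
                CS340→CS210: CS210 black — skip
                CS250 gray
                  CS250→CS401: CS401 is gray → back edge
First back edge: CS250 → CS401.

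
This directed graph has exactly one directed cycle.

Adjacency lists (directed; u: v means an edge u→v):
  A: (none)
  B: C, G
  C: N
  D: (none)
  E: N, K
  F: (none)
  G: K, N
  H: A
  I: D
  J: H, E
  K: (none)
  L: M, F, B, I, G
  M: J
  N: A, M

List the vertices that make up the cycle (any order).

DFS with gray/black marking from M:
M gray
  J gray
    H gray
      A gray
      A black
    H black
    E gray
      N gray
        N→A: A black — skip
        N→M: M is gray → back edge
Back edge closes the cycle M → J → E → N → M; its vertices are {E, J, M, N}.

E, J, M, N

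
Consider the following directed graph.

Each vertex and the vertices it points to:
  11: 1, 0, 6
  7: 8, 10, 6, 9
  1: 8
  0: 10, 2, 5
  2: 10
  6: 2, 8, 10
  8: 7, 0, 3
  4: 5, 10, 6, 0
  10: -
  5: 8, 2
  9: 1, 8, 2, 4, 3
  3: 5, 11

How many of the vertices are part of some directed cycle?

10

A vertex is on a directed cycle iff it belongs to a strongly connected component of size ≥ 2 (or has a self-loop).
The vertices on cycles are {0, 1, 3, 4, 5, 6, 7, 8, 9, 11} — 10 in total.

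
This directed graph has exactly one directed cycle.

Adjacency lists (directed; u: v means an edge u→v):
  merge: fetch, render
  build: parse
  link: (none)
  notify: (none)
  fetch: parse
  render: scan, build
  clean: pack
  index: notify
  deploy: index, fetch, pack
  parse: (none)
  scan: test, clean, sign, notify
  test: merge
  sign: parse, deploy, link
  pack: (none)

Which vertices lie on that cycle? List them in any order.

scan, test, merge, render

DFS with gray/black marking from render:
render gray
  scan gray
    test gray
      merge gray
        fetch gray
          parse gray
          parse black
        fetch black
        merge→render: render is gray → back edge
Back edge closes the cycle render → scan → test → merge → render; its vertices are {scan, test, merge, render}.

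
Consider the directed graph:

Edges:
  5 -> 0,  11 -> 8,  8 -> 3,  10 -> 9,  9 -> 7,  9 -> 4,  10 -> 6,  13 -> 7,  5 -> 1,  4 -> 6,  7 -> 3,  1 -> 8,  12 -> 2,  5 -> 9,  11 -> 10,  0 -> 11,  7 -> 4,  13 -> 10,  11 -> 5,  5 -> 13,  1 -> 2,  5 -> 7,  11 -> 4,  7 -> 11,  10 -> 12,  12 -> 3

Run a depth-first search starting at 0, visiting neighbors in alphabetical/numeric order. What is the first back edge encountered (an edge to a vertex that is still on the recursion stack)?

DFS from 0 (visiting neighbors in alphabetical/numeric order); mark gray on enter, black on exit:
0 gray
  11 gray
    4 gray
      6 gray
      6 black
    4 black
    5 gray
      5→0: 0 is gray → back edge
First back edge: 5 → 0.

5→0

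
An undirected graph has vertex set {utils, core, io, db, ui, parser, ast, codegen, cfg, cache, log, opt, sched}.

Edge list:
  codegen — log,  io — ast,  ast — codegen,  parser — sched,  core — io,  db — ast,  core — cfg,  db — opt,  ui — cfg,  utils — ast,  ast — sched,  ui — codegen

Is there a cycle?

Yes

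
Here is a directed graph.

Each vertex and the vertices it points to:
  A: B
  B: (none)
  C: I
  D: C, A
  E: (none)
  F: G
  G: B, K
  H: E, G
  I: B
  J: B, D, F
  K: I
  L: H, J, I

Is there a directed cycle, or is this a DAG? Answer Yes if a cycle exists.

DFS with white/gray/black marking, starting from G:
G gray
  B gray
  B black
  K gray
    I gray
      I→B: B black — skip
    I black
  K black
G black
A gray
  A→B: B black — skip
A black
C gray
  C→I: I black — skip
C black
D gray
  D→C: C black — skip
  D→A: A black — skip
D black
E gray
E black
F gray
  F→G: G black — skip
F black
H gray
  H→E: E black — skip
  H→G: G black — skip
H black
J gray
  J→B: B black — skip
  J→D: D black — skip
  J→F: F black — skip
J black
L gray
  L→H: H black — skip
  L→J: J black — skip
  L→I: I black — skip
L black
Every edge goes to a white or black vertex — no back edge, so the graph is acyclic.

No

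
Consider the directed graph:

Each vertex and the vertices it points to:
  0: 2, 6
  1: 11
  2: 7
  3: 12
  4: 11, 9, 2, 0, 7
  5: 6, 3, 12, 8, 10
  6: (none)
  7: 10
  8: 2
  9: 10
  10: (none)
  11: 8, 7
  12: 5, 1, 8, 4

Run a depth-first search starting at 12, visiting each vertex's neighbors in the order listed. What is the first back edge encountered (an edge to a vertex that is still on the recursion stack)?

3→12

DFS from 12 (visiting each vertex's neighbors in the order listed); mark gray on enter, black on exit:
12 gray
  5 gray
    6 gray
    6 black
    3 gray
      3→12: 12 is gray → back edge
First back edge: 3 → 12.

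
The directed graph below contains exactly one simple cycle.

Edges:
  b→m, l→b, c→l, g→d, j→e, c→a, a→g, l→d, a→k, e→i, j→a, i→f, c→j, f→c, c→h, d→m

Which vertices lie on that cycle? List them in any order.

c, e, f, i, j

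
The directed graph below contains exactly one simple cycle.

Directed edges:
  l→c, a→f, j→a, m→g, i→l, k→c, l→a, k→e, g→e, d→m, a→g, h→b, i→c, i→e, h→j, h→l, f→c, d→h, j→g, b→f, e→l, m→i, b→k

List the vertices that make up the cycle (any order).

a, e, g, l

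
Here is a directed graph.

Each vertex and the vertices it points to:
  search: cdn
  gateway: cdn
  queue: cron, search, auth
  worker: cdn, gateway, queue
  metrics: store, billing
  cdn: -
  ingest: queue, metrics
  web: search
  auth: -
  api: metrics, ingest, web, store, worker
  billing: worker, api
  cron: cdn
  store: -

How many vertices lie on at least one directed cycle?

A vertex is on a directed cycle iff it belongs to a strongly connected component of size ≥ 2 (or has a self-loop).
The vertices on cycles are {api, ingest, billing, metrics} — 4 in total.

4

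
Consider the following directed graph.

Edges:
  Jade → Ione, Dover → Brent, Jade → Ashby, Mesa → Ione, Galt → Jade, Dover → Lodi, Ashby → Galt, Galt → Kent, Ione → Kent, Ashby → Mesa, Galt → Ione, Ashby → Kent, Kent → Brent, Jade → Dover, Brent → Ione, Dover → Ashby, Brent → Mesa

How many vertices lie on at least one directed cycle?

A vertex is on a directed cycle iff it belongs to a strongly connected component of size ≥ 2 (or has a self-loop).
The vertices on cycles are {Galt, Ione, Jade, Kent, Mesa, Ashby, Brent, Dover} — 8 in total.

8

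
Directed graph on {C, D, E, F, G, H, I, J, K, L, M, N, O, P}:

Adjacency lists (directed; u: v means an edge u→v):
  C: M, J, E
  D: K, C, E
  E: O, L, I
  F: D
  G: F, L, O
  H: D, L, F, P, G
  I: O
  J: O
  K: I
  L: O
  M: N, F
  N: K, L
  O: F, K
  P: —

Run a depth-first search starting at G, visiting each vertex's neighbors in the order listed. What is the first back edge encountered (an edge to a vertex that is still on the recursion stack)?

O->F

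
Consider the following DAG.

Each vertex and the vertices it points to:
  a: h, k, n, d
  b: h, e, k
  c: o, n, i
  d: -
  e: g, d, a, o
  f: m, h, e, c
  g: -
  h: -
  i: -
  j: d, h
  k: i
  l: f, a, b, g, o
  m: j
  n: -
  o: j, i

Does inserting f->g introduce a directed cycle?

No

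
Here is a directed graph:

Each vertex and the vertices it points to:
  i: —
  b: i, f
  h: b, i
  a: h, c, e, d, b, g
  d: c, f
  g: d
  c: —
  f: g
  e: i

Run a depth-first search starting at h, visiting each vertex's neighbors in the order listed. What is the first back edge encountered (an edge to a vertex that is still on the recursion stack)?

DFS from h (visiting each vertex's neighbors in the order listed); mark gray on enter, black on exit:
h gray
  b gray
    i gray
    i black
    f gray
      g gray
        d gray
          c gray
          c black
          d→f: f is gray → back edge
First back edge: d → f.

d→f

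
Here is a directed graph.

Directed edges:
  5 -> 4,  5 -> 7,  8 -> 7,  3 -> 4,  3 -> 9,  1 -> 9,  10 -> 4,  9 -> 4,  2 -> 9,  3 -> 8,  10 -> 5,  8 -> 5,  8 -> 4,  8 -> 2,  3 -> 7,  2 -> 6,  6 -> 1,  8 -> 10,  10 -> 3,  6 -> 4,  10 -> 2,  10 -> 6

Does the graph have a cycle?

DFS with white/gray/black marking, starting from 7:
7 gray
7 black
9 gray
  4 gray
  4 black
9 black
5 gray
  5→7: 7 black — skip
  5→4: 4 black — skip
5 black
2 gray
  6 gray
    1 gray
      1→9: 9 black — skip
    1 black
    6→4: 4 black — skip
  6 black
  2→9: 9 black — skip
2 black
8 gray
  8→2: 2 black — skip
  8→4: 4 black — skip
  8→7: 7 black — skip
  8→5: 5 black — skip
  10 gray
    10→6: 6 black — skip
    10→2: 2 black — skip
    10→5: 5 black — skip
    3 gray
      3→8: 8 is gray → back edge
Back edge found, so a cycle exists: 8 → 10 → 3 → 8.

Yes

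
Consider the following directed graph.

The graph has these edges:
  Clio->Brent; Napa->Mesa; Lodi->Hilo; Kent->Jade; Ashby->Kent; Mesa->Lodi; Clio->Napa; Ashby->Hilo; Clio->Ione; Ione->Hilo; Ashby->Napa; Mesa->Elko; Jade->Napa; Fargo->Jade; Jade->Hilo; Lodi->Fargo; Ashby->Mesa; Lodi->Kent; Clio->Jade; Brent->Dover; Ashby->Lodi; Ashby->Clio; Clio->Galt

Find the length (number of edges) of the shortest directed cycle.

5

For each vertex v, BFS finds the shortest path from v back to v.
The shortest such closed walk is Kent → Jade → Napa → Mesa → Lodi → Kent, length 5.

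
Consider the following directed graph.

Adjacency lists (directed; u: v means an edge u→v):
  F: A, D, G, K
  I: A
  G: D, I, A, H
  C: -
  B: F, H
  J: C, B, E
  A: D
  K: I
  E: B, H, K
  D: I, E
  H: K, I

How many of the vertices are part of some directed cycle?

A vertex is on a directed cycle iff it belongs to a strongly connected component of size ≥ 2 (or has a self-loop).
The vertices on cycles are {A, B, D, E, F, G, H, I, K} — 9 in total.

9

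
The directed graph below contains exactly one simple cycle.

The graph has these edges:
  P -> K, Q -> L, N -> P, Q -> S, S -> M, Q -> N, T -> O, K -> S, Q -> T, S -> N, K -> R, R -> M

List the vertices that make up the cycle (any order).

DFS with gray/black marking from N:
N gray
  P gray
    K gray
      S gray
        M gray
        M black
        S→N: N is gray → back edge
Back edge closes the cycle N → P → K → S → N; its vertices are {K, N, P, S}.

K, N, P, S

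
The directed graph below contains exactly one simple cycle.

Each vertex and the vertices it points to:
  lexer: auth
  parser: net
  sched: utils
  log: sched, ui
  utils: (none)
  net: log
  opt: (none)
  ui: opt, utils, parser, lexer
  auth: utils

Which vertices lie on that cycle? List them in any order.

DFS with gray/black marking from log:
log gray
  sched gray
    utils gray
    utils black
  sched black
  ui gray
    opt gray
    opt black
    ui→utils: utils black — skip
    parser gray
      net gray
        net→log: log is gray → back edge
Back edge closes the cycle log → ui → parser → net → log; its vertices are {ui, log, net, parser}.

ui, log, net, parser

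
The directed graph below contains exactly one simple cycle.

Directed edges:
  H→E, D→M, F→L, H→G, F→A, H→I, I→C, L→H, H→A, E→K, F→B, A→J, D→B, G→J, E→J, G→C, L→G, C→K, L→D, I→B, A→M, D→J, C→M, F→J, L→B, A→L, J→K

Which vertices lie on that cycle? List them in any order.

DFS with gray/black marking from L:
L gray
  D gray
    B gray
    B black
    M gray
    M black
    J gray
      K gray
      K black
    J black
  D black
  G gray
    G→J: J black — skip
    C gray
      C→M: M black — skip
      C→K: K black — skip
    C black
  G black
  H gray
    I gray
      I→B: B black — skip
      I→C: C black — skip
    I black
    E gray
      E→K: K black — skip
      E→J: J black — skip
    E black
    H→G: G black — skip
    A gray
      A→L: L is gray → back edge
Back edge closes the cycle L → H → A → L; its vertices are {A, H, L}.

A, H, L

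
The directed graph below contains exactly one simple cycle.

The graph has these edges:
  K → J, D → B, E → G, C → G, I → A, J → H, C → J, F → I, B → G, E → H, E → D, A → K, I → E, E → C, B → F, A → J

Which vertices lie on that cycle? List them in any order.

DFS with gray/black marking from I:
I gray
  E gray
    C gray
      J gray
        H gray
        H black
      J black
      G gray
      G black
    C black
    E→H: H black — skip
    E→G: G black — skip
    D gray
      B gray
        F gray
          F→I: I is gray → back edge
Back edge closes the cycle I → E → D → B → F → I; its vertices are {B, D, E, F, I}.

B, D, E, F, I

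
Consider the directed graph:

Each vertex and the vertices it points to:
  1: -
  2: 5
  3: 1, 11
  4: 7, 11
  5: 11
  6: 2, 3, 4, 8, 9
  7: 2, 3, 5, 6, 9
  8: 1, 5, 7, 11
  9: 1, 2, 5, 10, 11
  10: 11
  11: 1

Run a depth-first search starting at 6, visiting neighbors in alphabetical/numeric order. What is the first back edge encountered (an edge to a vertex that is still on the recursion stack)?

7->6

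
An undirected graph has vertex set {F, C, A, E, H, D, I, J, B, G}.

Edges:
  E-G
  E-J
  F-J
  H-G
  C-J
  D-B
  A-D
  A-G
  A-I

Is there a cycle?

No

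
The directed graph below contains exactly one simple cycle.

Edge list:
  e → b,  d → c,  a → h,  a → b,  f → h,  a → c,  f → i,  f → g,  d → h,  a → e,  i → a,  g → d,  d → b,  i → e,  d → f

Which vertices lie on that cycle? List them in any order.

d, f, g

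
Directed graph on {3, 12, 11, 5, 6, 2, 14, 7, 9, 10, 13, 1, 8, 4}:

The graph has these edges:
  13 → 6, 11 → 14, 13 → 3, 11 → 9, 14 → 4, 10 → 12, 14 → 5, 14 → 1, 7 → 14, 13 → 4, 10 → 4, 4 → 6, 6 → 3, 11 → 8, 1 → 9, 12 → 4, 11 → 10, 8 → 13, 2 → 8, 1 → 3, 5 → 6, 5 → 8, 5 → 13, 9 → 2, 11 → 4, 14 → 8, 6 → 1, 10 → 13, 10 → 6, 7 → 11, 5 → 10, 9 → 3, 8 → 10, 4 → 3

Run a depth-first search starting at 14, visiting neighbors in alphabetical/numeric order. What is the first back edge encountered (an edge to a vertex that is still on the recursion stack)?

DFS from 14 (visiting neighbors in alphabetical/numeric order); mark gray on enter, black on exit:
14 gray
  1 gray
    3 gray
    3 black
    9 gray
      2 gray
        8 gray
          10 gray
            4 gray
              4→3: 3 black — skip
              6 gray
                6→1: 1 is gray → back edge
First back edge: 6 → 1.

6->1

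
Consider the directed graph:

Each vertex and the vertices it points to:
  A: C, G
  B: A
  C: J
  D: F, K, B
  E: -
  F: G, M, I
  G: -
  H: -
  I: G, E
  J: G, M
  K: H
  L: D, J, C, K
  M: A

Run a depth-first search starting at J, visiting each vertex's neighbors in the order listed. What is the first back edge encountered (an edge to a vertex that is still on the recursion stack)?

C→J

DFS from J (visiting each vertex's neighbors in the order listed); mark gray on enter, black on exit:
J gray
  G gray
  G black
  M gray
    A gray
      C gray
        C→J: J is gray → back edge
First back edge: C → J.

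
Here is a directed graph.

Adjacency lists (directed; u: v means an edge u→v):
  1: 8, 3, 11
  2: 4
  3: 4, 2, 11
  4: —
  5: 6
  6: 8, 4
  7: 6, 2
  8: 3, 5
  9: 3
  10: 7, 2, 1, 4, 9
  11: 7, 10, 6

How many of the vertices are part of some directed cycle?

A vertex is on a directed cycle iff it belongs to a strongly connected component of size ≥ 2 (or has a self-loop).
The vertices on cycles are {1, 3, 5, 6, 7, 8, 9, 10, 11} — 9 in total.

9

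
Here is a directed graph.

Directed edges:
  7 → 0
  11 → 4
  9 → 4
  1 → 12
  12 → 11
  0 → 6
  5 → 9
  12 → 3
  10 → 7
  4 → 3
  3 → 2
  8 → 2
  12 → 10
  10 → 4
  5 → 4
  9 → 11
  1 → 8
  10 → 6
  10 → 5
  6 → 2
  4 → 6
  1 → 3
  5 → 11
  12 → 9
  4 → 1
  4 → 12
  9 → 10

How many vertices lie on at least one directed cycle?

7

A vertex is on a directed cycle iff it belongs to a strongly connected component of size ≥ 2 (or has a self-loop).
The vertices on cycles are {1, 4, 5, 9, 10, 11, 12} — 7 in total.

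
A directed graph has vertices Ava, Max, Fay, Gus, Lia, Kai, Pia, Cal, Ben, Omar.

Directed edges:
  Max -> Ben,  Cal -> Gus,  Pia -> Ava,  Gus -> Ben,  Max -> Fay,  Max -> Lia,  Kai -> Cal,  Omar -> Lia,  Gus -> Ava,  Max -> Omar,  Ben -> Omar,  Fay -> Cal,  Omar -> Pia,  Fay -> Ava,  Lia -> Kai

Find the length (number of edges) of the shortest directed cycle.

6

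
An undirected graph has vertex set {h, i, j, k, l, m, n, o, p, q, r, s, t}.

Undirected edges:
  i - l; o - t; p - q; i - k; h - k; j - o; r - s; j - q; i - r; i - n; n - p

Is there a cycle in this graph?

No

DFS, tracking each vertex's parent; an edge to a visited non-parent vertex closes a cycle.
Start from l:
visit l (parent –)
  visit i (parent l)
    i–l: parent, skip
    visit k (parent i)
      visit h (parent k)
        h–k: parent, skip
      k–i: parent, skip
    visit r (parent i)
      r–i: parent, skip
      visit s (parent r)
        s–r: parent, skip
    visit n (parent i)
      visit p (parent n)
        p–n: parent, skip
        visit q (parent p)
          q–p: parent, skip
          visit j (parent q)
            j–q: parent, skip
            visit o (parent j)
              visit t (parent o)
                t–o: parent, skip
              o–j: parent, skip
      n–i: parent, skip
visit m (parent –)
No non-parent visited neighbor found — the graph is a forest.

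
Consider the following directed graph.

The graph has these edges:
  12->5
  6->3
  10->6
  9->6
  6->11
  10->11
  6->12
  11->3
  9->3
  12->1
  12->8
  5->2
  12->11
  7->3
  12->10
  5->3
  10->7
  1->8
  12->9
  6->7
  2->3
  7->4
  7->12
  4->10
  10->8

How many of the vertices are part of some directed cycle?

6

A vertex is on a directed cycle iff it belongs to a strongly connected component of size ≥ 2 (or has a self-loop).
The vertices on cycles are {4, 6, 7, 9, 10, 12} — 6 in total.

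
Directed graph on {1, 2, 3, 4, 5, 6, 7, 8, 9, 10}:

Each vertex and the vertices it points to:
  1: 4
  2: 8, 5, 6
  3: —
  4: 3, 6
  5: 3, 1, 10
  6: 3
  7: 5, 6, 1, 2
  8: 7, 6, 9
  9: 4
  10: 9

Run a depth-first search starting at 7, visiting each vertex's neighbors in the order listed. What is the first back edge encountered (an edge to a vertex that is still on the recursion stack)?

DFS from 7 (visiting each vertex's neighbors in the order listed); mark gray on enter, black on exit:
7 gray
  5 gray
    3 gray
    3 black
    1 gray
      4 gray
        4→3: 3 black — skip
        6 gray
          6→3: 3 black — skip
        6 black
      4 black
    1 black
    10 gray
      9 gray
        9→4: 4 black — skip
      9 black
    10 black
  5 black
  7→6: 6 black — skip
  7→1: 1 black — skip
  2 gray
    8 gray
      8→7: 7 is gray → back edge
First back edge: 8 → 7.

8->7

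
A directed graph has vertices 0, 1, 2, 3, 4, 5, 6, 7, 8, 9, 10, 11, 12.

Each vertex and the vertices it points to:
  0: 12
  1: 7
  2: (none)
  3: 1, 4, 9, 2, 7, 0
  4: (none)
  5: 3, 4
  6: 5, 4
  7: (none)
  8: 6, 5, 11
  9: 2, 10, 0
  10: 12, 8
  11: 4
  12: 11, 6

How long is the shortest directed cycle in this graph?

5

For each vertex v, BFS finds the shortest path from v back to v.
The shortest such closed walk is 3 → 9 → 10 → 8 → 5 → 3, length 5.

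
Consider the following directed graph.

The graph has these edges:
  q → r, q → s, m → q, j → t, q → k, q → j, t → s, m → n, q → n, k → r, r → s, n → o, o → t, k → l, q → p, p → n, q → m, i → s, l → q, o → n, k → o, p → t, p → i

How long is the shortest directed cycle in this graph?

For each vertex v, BFS finds the shortest path from v back to v.
The shortest such closed walk is q → m → q, length 2.

2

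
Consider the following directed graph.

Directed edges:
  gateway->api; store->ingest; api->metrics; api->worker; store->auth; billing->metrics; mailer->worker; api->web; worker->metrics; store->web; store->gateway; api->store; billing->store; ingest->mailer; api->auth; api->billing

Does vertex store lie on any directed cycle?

Yes

store is on a cycle iff store can reach itself via ≥1 edge.
store → gateway → api → store — yes.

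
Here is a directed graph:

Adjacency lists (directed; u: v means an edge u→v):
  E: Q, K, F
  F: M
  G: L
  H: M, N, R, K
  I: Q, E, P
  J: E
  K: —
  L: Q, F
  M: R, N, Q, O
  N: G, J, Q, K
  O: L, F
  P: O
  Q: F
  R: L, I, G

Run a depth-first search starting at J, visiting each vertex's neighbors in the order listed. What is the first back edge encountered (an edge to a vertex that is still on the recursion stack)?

DFS from J (visiting each vertex's neighbors in the order listed); mark gray on enter, black on exit:
J gray
  E gray
    Q gray
      F gray
        M gray
          R gray
            L gray
              L→Q: Q is gray → back edge
First back edge: L → Q.

L→Q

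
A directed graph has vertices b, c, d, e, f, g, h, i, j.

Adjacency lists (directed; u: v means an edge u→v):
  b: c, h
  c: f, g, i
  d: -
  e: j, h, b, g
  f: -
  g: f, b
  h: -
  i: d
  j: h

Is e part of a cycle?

e lies on a cycle iff there is a path from e back to itself.
Exploring from e, it never reaches itself; equivalently, its strongly connected component is a singleton.

No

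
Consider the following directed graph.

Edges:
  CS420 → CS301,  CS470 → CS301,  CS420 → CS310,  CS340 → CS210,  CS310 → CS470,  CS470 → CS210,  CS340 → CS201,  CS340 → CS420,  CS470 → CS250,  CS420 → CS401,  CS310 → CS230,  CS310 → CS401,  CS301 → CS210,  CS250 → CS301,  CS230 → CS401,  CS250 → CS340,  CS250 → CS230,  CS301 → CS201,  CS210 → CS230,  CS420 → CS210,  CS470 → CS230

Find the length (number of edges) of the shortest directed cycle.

5

For each vertex v, BFS finds the shortest path from v back to v.
The shortest such closed walk is CS250 → CS340 → CS420 → CS310 → CS470 → CS250, length 5.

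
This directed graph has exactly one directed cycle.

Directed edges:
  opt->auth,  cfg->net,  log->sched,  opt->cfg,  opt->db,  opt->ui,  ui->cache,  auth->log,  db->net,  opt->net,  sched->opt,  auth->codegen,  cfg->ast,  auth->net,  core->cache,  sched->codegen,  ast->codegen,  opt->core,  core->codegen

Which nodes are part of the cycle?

DFS with gray/black marking from sched:
sched gray
  opt gray
    auth gray
      log gray
        log→sched: sched is gray → back edge
Back edge closes the cycle sched → opt → auth → log → sched; its vertices are {log, opt, auth, sched}.

log, opt, auth, sched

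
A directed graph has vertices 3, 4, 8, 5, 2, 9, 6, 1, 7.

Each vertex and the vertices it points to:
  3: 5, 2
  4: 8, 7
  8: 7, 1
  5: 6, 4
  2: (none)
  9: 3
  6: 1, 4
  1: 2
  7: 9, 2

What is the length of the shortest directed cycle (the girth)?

5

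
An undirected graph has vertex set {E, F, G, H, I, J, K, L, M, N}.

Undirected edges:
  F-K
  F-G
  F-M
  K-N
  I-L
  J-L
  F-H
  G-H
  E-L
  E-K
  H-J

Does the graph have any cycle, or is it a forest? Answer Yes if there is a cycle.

Yes

DFS, tracking each vertex's parent; an edge to a visited non-parent vertex closes a cycle.
Start from K:
visit K (parent –)
  visit F (parent K)
    visit H (parent F)
      visit G (parent H)
        G–F: F visited and ≠ parent → cycle
Cycle: F – H – G – F.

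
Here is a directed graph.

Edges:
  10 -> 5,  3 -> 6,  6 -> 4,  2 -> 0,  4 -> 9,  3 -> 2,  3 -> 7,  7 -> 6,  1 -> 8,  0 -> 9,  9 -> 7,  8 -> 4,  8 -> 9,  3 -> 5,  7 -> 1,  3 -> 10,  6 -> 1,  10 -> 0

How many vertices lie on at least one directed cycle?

A vertex is on a directed cycle iff it belongs to a strongly connected component of size ≥ 2 (or has a self-loop).
The vertices on cycles are {1, 4, 6, 7, 8, 9} — 6 in total.

6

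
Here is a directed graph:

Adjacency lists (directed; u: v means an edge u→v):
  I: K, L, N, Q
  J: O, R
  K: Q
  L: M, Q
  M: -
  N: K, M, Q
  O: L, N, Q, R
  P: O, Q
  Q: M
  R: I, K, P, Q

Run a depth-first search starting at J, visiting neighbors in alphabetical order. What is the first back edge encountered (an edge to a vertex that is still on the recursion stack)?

P->O

DFS from J (visiting neighbors in alphabetical order); mark gray on enter, black on exit:
J gray
  O gray
    L gray
      M gray
      M black
      Q gray
        Q→M: M black — skip
      Q black
    L black
    N gray
      K gray
        K→Q: Q black — skip
      K black
      N→M: M black — skip
      N→Q: Q black — skip
    N black
    O→Q: Q black — skip
    R gray
      I gray
        I→K: K black — skip
        I→L: L black — skip
        I→N: N black — skip
        I→Q: Q black — skip
      I black
      R→K: K black — skip
      P gray
        P→O: O is gray → back edge
First back edge: P → O.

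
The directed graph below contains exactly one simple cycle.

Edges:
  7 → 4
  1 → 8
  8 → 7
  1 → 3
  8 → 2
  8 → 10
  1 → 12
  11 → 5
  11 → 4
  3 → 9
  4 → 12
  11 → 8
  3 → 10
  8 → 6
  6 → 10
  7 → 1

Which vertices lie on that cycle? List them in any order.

1, 7, 8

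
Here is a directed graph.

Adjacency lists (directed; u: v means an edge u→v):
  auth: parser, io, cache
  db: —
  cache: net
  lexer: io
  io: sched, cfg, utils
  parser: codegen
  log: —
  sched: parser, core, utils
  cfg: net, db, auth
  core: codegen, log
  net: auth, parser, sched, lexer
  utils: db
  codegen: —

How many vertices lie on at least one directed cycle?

6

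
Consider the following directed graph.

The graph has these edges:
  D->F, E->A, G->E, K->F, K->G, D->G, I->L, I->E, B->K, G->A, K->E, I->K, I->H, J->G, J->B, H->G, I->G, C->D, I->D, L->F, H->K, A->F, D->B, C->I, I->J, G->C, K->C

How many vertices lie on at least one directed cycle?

8

A vertex is on a directed cycle iff it belongs to a strongly connected component of size ≥ 2 (or has a self-loop).
The vertices on cycles are {B, C, D, G, H, I, J, K} — 8 in total.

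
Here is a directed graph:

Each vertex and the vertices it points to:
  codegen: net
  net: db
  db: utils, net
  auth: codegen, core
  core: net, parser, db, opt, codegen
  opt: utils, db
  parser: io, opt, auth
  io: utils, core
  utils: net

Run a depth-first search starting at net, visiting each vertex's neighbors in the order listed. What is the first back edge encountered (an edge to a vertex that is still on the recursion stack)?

utils->net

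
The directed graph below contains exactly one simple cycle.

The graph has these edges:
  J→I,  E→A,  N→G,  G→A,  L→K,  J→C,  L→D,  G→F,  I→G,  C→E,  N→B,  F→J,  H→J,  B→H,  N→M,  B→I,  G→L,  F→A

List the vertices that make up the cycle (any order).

F, G, I, J

DFS with gray/black marking from G:
G gray
  F gray
    A gray
    A black
    J gray
      C gray
        E gray
          E→A: A black — skip
        E black
      C black
      I gray
        I→G: G is gray → back edge
Back edge closes the cycle G → F → J → I → G; its vertices are {F, G, I, J}.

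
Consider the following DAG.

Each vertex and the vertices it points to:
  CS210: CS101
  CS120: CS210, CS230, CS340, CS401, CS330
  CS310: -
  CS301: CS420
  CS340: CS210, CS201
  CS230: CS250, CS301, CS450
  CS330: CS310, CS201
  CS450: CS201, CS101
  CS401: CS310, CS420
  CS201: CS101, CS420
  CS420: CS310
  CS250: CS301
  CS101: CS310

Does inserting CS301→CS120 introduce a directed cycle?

Adding CS301→CS120 creates a cycle iff CS120 can already reach CS301.
Path from CS120: CS120 → CS230 → CS301.
So CS120 → … → CS301 → CS120 is a cycle.

Yes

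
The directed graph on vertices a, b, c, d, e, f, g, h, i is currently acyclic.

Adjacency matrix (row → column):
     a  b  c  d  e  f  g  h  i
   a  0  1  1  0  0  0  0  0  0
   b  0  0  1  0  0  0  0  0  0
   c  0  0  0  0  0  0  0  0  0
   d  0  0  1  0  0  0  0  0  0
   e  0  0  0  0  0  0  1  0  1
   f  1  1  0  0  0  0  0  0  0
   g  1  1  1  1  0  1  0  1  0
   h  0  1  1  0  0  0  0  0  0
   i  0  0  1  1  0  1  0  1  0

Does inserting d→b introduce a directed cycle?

No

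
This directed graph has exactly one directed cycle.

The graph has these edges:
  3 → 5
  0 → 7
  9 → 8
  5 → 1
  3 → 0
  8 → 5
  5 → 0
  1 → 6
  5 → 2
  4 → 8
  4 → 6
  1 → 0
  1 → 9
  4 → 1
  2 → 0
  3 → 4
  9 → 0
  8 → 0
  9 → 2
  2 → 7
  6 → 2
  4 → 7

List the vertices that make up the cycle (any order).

DFS with gray/black marking from 5:
5 gray
  0 gray
    7 gray
    7 black
  0 black
  1 gray
    9 gray
      2 gray
        2→7: 7 black — skip
        2→0: 0 black — skip
      2 black
      8 gray
        8→5: 5 is gray → back edge
Back edge closes the cycle 5 → 1 → 9 → 8 → 5; its vertices are {1, 5, 8, 9}.

1, 5, 8, 9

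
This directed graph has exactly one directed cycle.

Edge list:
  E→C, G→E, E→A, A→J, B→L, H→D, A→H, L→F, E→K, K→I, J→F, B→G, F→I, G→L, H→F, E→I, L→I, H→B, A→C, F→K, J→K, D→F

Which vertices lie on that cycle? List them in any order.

A, B, E, G, H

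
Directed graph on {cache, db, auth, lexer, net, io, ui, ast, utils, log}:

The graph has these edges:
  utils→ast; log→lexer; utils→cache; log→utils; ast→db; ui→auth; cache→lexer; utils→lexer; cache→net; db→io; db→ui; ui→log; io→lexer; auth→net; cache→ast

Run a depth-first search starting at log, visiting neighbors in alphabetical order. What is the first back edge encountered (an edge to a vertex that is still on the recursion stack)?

DFS from log (visiting neighbors in alphabetical order); mark gray on enter, black on exit:
log gray
  lexer gray
  lexer black
  utils gray
    ast gray
      db gray
        io gray
          io→lexer: lexer black — skip
        io black
        ui gray
          auth gray
            net gray
            net black
          auth black
          ui→log: log is gray → back edge
First back edge: ui → log.

ui→log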